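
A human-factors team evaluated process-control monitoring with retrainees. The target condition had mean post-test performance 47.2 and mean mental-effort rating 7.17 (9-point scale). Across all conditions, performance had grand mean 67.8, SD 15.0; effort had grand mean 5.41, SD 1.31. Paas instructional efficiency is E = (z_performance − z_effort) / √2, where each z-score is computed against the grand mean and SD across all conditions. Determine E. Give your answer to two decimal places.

-1.92

z_performance = (47.2 − 67.8) / 15.0 = -20.6000 / 15.0 = -1.3733.
z_effort = (7.17 − 5.41) / 1.31 = 1.7600 / 1.31 = 1.3435.
z_P − z_E = -1.3733 − 1.3435 = -2.7168.
E = -2.7168 / √2 = -2.7168 / 1.41421 = -1.9211 ≈ -1.92.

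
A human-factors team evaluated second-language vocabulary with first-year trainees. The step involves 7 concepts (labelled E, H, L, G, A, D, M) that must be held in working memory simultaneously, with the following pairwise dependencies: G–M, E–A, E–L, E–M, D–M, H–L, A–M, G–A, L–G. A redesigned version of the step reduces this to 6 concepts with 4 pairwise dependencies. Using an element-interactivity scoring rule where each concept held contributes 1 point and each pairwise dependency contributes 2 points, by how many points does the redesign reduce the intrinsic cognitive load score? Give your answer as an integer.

Original: 7 × 1 + 9 × 2 = 7 + 18 = 25.
Redesigned: 6 × 1 + 4 × 2 = 6 + 8 = 14.
Reduction = 25 − 14 = 11.

11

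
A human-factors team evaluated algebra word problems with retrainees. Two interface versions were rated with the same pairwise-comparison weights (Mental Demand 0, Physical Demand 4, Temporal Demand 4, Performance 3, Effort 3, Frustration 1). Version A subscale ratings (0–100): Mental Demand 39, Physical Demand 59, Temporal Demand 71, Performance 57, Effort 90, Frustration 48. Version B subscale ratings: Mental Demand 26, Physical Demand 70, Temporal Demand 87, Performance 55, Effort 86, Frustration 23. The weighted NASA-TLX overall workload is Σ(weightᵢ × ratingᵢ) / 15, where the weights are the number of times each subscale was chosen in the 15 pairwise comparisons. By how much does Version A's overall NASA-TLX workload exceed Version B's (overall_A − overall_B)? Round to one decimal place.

Version A weighted sum = 0·39 + 4·59 + 4·71 + 3·57 + 3·90 + 1·48 = 0 + 236 + 284 + 171 + 270 + 48 = 1009; overall_A = 1009/15 = 67.2667.
Version B weighted sum = 0·26 + 4·70 + 4·87 + 3·55 + 3·86 + 1·23 = 0 + 280 + 348 + 165 + 258 + 23 = 1074; overall_B = 1074/15 = 71.6000.
Difference = 67.2667 − 71.6000 = -4.3333 ≈ -4.3.

-4.3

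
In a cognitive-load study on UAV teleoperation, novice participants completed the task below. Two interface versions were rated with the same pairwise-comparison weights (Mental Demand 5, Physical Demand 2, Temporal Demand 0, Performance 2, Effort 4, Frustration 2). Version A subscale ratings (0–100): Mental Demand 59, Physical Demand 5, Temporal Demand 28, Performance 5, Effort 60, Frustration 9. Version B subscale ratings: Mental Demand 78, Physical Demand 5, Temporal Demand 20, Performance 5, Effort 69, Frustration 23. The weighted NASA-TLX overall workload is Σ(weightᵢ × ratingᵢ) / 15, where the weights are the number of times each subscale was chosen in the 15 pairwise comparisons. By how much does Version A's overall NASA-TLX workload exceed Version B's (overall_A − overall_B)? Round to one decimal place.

-10.6

Version A weighted sum = 5·59 + 2·5 + 0·28 + 2·5 + 4·60 + 2·9 = 295 + 10 + 0 + 10 + 240 + 18 = 573; overall_A = 573/15 = 38.2000.
Version B weighted sum = 5·78 + 2·5 + 0·20 + 2·5 + 4·69 + 2·23 = 390 + 10 + 0 + 10 + 276 + 46 = 732; overall_B = 732/15 = 48.8000.
Difference = 38.2000 − 48.8000 = -10.6000 ≈ -10.6.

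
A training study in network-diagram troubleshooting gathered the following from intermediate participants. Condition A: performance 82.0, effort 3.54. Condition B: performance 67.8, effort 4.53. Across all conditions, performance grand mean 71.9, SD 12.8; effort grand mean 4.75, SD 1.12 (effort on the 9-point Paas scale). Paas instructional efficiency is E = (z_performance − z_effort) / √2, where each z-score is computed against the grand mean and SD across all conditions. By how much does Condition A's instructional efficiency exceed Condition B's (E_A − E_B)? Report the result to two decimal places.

1.41

Condition A: z_P = (82.0 − 71.9)/12.8 = 0.7891; z_E = (3.54 − 4.75)/1.12 = -1.0804; E_A = (0.7891 − (-1.0804))/√2 = 1.3219.
Condition B: z_P = (67.8 − 71.9)/12.8 = -0.3203; z_E = (4.53 − 4.75)/1.12 = -0.1964; E_B = (-0.3203 − (-0.1964))/√2 = -0.0876.
E_A − E_B = 1.3219 − (-0.0876) = 1.4095 ≈ 1.41.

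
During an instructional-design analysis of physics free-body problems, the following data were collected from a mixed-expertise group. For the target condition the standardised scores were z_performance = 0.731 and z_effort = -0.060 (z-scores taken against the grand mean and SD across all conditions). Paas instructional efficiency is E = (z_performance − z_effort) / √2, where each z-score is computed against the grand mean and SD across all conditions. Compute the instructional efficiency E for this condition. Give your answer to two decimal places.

z_P − z_E = 0.731 − (-0.060) = 0.7910.
E = 0.7910 / √2 = 0.7910 / 1.41421 = 0.5593 ≈ 0.56.

0.56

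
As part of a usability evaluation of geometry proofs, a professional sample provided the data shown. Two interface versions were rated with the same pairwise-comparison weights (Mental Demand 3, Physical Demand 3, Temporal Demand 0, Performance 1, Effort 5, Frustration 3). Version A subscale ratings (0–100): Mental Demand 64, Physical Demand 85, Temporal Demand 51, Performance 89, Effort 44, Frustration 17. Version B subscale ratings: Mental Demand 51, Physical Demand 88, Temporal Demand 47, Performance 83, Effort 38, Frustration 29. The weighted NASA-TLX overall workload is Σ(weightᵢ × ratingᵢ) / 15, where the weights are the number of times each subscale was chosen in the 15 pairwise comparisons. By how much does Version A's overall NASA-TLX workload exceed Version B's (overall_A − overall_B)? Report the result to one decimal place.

2.0

Version A weighted sum = 3·64 + 3·85 + 0·51 + 1·89 + 5·44 + 3·17 = 192 + 255 + 0 + 89 + 220 + 51 = 807; overall_A = 807/15 = 53.8000.
Version B weighted sum = 3·51 + 3·88 + 0·47 + 1·83 + 5·38 + 3·29 = 153 + 264 + 0 + 83 + 190 + 87 = 777; overall_B = 777/15 = 51.8000.
Difference = 53.8000 − 51.8000 = 2.0000 ≈ 2.0.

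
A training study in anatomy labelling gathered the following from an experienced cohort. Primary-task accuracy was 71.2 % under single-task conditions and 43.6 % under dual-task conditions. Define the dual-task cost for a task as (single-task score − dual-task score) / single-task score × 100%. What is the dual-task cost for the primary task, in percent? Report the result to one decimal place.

Cost = (71.2 − 43.6) / 71.2 × 100%
     = 27.6000 / 71.2 × 100% = 38.7640%.
≈ 38.8%.

38.8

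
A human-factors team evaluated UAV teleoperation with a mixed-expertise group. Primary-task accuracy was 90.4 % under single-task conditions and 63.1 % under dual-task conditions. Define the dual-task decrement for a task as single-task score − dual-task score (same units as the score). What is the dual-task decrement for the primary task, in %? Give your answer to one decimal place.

Decrement = 90.4 − 63.1 = 27.3000 % ≈ 27.3 %.

27.3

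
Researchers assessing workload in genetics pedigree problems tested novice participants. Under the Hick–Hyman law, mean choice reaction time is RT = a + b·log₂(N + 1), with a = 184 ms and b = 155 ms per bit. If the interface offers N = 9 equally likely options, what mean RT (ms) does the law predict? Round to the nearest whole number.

log₂(9 + 1) = log₂(10) = 3.3219.
RT = 184 + 155 × 3.3219 = 184 + 514.8945 = 698.8945 ms.
≈ 699 ms.

699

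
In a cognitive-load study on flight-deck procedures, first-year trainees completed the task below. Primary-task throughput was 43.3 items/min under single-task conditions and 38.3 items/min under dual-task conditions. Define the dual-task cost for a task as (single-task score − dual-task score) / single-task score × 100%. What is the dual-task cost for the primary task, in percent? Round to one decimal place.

11.5

Cost = (43.3 − 38.3) / 43.3 × 100%
     = 5.0000 / 43.3 × 100% = 11.5473%.
≈ 11.5%.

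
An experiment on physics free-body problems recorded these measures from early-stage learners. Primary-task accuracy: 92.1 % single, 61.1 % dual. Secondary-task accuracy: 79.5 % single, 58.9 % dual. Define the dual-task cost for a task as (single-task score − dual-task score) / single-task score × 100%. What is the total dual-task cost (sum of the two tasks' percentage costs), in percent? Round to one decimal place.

Primary cost = (92.1 − 61.1) / 92.1 × 100% = 33.6591%.
Secondary cost = (79.5 − 58.9) / 79.5 × 100% = 25.9119%.
Total = 33.6591% + 25.9119% = 59.5710% ≈ 59.6%.

59.6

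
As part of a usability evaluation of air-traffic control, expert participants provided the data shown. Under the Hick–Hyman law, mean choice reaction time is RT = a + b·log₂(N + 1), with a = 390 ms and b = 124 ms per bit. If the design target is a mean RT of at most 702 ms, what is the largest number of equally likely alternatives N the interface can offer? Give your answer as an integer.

4

Set 390 + 124·log₂(N + 1) ≤ 702.
log₂(N + 1) ≤ (702 − 390) / 124 = 2.5161.
N + 1 ≤ 2^2.5161 = 5.7203.
N ≤ 4.7203, so the largest integer N is 4.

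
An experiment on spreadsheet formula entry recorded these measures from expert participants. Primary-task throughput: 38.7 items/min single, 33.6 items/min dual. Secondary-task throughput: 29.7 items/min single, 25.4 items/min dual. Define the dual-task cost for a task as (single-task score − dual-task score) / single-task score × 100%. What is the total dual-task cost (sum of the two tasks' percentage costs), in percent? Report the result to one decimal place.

27.7

Primary cost = (38.7 − 33.6) / 38.7 × 100% = 13.1783%.
Secondary cost = (29.7 − 25.4) / 29.7 × 100% = 14.4781%.
Total = 13.1783% + 14.4781% = 27.6564% ≈ 27.7%.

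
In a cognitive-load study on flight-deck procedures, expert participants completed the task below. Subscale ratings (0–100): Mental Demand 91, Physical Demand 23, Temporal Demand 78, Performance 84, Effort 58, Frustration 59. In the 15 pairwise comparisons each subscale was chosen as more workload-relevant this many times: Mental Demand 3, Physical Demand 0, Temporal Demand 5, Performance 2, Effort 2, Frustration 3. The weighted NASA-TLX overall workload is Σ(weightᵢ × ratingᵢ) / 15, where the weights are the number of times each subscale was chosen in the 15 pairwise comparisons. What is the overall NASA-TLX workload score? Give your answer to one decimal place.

The tallies are the weights (they sum to 15).
Weighted sum = 3·91 + 0·23 + 5·78 + 2·84 + 2·58 + 3·59
            = 273 + 0 + 390 + 168 + 116 + 177 = 1124.
Overall workload = 1124 / 15 = 74.9333 ≈ 74.9.

74.9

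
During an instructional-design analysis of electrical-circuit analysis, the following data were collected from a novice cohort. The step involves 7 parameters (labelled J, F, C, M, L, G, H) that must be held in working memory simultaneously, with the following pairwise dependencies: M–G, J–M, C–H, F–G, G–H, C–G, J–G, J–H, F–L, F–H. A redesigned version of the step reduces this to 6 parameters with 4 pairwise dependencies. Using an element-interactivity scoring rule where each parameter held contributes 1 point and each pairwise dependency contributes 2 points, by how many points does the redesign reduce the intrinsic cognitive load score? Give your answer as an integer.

13

Original: 7 × 1 + 10 × 2 = 7 + 20 = 27.
Redesigned: 6 × 1 + 4 × 2 = 6 + 8 = 14.
Reduction = 27 − 14 = 13.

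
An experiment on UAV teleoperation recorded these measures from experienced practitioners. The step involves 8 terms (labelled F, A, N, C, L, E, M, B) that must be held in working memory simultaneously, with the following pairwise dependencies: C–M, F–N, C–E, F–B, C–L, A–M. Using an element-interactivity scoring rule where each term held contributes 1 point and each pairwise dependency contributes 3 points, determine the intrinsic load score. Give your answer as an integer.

Count of terms held simultaneously: 8.
Count of pairwise dependencies listed: 6.
Element contribution: 8 × 1 = 8.
Interaction contribution: 6 × 3 = 18.
Intrinsic load = 8 + 18 = 26.

26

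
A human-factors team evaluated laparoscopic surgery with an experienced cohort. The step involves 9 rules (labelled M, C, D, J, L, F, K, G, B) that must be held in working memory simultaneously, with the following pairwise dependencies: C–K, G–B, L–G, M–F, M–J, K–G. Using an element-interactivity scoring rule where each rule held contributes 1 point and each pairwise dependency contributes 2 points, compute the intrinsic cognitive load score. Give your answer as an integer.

Count of rules held simultaneously: 9.
Count of pairwise dependencies listed: 6.
Element contribution: 9 × 1 = 9.
Interaction contribution: 6 × 2 = 12.
Intrinsic load = 9 + 12 = 21.

21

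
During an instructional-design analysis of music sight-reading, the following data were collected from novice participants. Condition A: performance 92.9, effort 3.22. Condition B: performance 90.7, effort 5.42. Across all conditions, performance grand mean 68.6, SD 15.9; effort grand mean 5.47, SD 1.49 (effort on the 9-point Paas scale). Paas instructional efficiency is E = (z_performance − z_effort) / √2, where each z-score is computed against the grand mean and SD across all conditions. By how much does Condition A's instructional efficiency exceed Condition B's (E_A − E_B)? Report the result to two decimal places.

Condition A: z_P = (92.9 − 68.6)/15.9 = 1.5283; z_E = (3.22 − 5.47)/1.49 = -1.5101; E_A = (1.5283 − (-1.5101))/√2 = 2.1485.
Condition B: z_P = (90.7 − 68.6)/15.9 = 1.3899; z_E = (5.42 − 5.47)/1.49 = -0.0336; E_B = (1.3899 − (-0.0336))/√2 = 1.0066.
E_A − E_B = 2.1485 − 1.0066 = 1.1419 ≈ 1.14.

1.14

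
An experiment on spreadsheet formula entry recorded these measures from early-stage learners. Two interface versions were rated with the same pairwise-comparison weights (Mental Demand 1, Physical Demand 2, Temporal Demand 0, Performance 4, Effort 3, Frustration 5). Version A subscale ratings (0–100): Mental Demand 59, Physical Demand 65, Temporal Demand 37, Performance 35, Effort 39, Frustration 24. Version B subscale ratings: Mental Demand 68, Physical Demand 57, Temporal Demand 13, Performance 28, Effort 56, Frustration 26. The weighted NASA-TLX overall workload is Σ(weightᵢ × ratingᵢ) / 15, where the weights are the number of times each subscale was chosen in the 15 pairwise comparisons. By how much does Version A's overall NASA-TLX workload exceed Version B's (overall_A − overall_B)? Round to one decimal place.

Version A weighted sum = 1·59 + 2·65 + 0·37 + 4·35 + 3·39 + 5·24 = 59 + 130 + 0 + 140 + 117 + 120 = 566; overall_A = 566/15 = 37.7333.
Version B weighted sum = 1·68 + 2·57 + 0·13 + 4·28 + 3·56 + 5·26 = 68 + 114 + 0 + 112 + 168 + 130 = 592; overall_B = 592/15 = 39.4667.
Difference = 37.7333 − 39.4667 = -1.7334 ≈ -1.7.

-1.7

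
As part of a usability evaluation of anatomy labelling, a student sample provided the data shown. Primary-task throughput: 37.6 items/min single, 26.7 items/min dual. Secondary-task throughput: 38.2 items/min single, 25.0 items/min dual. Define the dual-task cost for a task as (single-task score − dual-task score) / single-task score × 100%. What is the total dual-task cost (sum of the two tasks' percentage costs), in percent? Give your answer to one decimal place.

63.5

Primary cost = (37.6 − 26.7) / 37.6 × 100% = 28.9894%.
Secondary cost = (38.2 − 25.0) / 38.2 × 100% = 34.5550%.
Total = 28.9894% + 34.5550% = 63.5444% ≈ 63.5%.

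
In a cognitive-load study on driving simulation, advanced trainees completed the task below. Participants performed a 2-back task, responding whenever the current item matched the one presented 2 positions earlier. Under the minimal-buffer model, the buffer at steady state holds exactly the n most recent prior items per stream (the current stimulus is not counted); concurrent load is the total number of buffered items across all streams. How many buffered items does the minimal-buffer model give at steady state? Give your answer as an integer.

2

The buffer holds the 2 most recent prior items.
Steady-state concurrent load = 2 items.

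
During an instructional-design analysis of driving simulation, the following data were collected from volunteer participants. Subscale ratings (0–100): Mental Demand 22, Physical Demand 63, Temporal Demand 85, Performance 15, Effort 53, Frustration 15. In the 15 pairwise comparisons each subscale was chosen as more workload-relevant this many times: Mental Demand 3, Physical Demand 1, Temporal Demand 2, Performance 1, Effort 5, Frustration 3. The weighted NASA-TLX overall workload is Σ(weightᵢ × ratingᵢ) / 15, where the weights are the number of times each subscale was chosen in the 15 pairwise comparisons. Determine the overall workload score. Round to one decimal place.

The tallies are the weights (they sum to 15).
Weighted sum = 3·22 + 1·63 + 2·85 + 1·15 + 5·53 + 3·15
            = 66 + 63 + 170 + 15 + 265 + 45 = 624.
Overall workload = 624 / 15 = 41.6000 ≈ 41.6.

41.6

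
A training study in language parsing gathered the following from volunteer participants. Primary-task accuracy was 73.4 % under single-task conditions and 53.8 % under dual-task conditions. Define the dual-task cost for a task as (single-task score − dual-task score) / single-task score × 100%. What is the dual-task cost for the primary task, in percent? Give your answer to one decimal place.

Cost = (73.4 − 53.8) / 73.4 × 100%
     = 19.6000 / 73.4 × 100% = 26.7030%.
≈ 26.7%.

26.7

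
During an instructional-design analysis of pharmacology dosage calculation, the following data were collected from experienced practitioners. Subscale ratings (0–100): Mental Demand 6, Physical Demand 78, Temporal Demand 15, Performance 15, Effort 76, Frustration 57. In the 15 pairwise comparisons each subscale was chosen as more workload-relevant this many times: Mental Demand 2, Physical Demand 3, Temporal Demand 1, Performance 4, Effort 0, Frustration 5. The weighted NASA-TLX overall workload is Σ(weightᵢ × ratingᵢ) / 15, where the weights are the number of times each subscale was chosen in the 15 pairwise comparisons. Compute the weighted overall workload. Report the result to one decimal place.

The tallies are the weights (they sum to 15).
Weighted sum = 2·6 + 3·78 + 1·15 + 4·15 + 0·76 + 5·57
            = 12 + 234 + 15 + 60 + 0 + 285 = 606.
Overall workload = 606 / 15 = 40.4000 ≈ 40.4.

40.4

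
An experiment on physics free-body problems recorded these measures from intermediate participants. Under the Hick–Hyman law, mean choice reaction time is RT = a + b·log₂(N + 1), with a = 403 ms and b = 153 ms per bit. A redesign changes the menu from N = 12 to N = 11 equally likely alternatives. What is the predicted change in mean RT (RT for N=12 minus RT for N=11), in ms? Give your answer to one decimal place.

17.7

RT(12) = 403 + 153·log₂(13) = 403 + 153·3.7004 = 969.1612 ms.
RT(11) = 403 + 153·log₂(12) = 403 + 153·3.5850 = 951.5050 ms.
Difference = 969.1612 − 951.5050 = 17.6562 ≈ 17.7 ms.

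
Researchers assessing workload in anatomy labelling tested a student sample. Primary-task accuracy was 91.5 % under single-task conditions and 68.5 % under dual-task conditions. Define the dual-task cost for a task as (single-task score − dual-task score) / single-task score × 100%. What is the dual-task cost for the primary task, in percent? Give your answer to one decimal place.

Cost = (91.5 − 68.5) / 91.5 × 100%
     = 23.0000 / 91.5 × 100% = 25.1366%.
≈ 25.1%.

25.1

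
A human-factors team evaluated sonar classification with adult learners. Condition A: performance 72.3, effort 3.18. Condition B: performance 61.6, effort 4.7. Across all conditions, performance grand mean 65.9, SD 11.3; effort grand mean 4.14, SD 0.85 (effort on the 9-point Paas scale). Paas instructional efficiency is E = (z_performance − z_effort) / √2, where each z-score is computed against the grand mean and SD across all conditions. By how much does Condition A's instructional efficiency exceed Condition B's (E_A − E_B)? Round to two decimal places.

Condition A: z_P = (72.3 − 65.9)/11.3 = 0.5664; z_E = (3.18 − 4.14)/0.85 = -1.1294; E_A = (0.5664 − (-1.1294))/√2 = 1.1991.
Condition B: z_P = (61.6 − 65.9)/11.3 = -0.3805; z_E = (4.7 − 4.14)/0.85 = 0.6588; E_B = (-0.3805 − 0.6588)/√2 = -0.7349.
E_A − E_B = 1.1991 − (-0.7349) = 1.9340 ≈ 1.93.

1.93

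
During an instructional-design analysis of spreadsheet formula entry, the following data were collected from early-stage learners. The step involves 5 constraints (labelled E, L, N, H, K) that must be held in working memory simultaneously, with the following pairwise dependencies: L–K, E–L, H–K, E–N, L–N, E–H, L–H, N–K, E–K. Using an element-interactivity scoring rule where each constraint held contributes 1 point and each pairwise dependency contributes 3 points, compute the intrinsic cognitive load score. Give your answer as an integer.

Count of constraints held simultaneously: 5.
Count of pairwise dependencies listed: 9.
Element contribution: 5 × 1 = 5.
Interaction contribution: 9 × 3 = 27.
Intrinsic load = 5 + 27 = 32.

32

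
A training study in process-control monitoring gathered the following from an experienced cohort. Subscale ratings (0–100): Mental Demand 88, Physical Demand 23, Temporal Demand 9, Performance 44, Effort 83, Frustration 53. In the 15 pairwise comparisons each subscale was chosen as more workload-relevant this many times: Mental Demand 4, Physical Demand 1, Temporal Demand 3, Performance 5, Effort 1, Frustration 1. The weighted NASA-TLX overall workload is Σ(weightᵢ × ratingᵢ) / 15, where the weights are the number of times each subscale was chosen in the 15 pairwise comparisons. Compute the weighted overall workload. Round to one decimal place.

50.5

The tallies are the weights (they sum to 15).
Weighted sum = 4·88 + 1·23 + 3·9 + 5·44 + 1·83 + 1·53
            = 352 + 23 + 27 + 220 + 83 + 53 = 758.
Overall workload = 758 / 15 = 50.5333 ≈ 50.5.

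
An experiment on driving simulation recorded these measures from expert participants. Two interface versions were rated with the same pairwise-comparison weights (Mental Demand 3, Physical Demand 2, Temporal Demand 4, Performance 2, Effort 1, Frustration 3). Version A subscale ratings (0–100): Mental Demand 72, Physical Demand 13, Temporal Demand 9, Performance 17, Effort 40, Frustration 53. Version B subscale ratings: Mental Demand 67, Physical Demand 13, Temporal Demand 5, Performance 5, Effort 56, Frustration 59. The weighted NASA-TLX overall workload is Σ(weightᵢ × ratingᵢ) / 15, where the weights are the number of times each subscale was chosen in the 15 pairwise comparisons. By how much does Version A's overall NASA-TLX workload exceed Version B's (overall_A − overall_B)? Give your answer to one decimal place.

Version A weighted sum = 3·72 + 2·13 + 4·9 + 2·17 + 1·40 + 3·53 = 216 + 26 + 36 + 34 + 40 + 159 = 511; overall_A = 511/15 = 34.0667.
Version B weighted sum = 3·67 + 2·13 + 4·5 + 2·5 + 1·56 + 3·59 = 201 + 26 + 20 + 10 + 56 + 177 = 490; overall_B = 490/15 = 32.6667.
Difference = 34.0667 − 32.6667 = 1.4000 ≈ 1.4.

1.4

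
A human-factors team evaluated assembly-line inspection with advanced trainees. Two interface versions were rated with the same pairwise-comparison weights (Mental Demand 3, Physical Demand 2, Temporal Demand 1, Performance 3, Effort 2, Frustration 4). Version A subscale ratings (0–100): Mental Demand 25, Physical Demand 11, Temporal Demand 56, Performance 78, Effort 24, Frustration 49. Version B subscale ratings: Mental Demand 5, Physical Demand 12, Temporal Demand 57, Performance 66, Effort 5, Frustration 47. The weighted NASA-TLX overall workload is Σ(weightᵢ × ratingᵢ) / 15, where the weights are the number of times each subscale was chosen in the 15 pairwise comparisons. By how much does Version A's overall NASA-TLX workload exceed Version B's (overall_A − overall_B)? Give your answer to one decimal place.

Version A weighted sum = 3·25 + 2·11 + 1·56 + 3·78 + 2·24 + 4·49 = 75 + 22 + 56 + 234 + 48 + 196 = 631; overall_A = 631/15 = 42.0667.
Version B weighted sum = 3·5 + 2·12 + 1·57 + 3·66 + 2·5 + 4·47 = 15 + 24 + 57 + 198 + 10 + 188 = 492; overall_B = 492/15 = 32.8000.
Difference = 42.0667 − 32.8000 = 9.2667 ≈ 9.3.

9.3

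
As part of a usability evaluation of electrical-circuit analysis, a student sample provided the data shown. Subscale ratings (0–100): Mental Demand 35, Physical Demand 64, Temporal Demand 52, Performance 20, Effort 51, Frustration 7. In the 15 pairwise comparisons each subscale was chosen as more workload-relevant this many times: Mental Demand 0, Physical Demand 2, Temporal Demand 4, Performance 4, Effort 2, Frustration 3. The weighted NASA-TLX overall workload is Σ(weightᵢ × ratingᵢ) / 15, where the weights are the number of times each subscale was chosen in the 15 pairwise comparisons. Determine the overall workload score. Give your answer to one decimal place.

35.9

The tallies are the weights (they sum to 15).
Weighted sum = 0·35 + 2·64 + 4·52 + 4·20 + 2·51 + 3·7
            = 0 + 128 + 208 + 80 + 102 + 21 = 539.
Overall workload = 539 / 15 = 35.9333 ≈ 35.9.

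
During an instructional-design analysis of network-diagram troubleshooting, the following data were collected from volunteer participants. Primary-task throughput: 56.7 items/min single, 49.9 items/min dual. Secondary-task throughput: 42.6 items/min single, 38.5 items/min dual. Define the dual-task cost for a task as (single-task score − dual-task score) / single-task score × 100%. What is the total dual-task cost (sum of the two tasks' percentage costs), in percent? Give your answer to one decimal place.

21.6

Primary cost = (56.7 − 49.9) / 56.7 × 100% = 11.9929%.
Secondary cost = (42.6 − 38.5) / 42.6 × 100% = 9.6244%.
Total = 11.9929% + 9.6244% = 21.6173% ≈ 21.6%.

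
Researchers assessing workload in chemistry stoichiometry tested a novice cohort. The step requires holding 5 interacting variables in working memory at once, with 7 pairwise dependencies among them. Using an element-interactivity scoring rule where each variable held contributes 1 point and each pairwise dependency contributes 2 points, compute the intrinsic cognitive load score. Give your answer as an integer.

19

Element contribution: 5 × 1 = 5.
Interaction contribution: 7 × 2 = 14.
Intrinsic load = 5 + 14 = 19.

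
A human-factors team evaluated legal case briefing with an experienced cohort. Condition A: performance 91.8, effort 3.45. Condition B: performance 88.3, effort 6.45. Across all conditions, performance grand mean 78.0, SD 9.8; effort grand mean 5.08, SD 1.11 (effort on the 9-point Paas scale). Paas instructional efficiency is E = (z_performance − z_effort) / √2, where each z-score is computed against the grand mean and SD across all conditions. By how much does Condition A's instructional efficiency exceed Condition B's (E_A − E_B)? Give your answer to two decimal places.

Condition A: z_P = (91.8 − 78.0)/9.8 = 1.4082; z_E = (3.45 − 5.08)/1.11 = -1.4685; E_A = (1.4082 − (-1.4685))/√2 = 2.0341.
Condition B: z_P = (88.3 − 78.0)/9.8 = 1.0510; z_E = (6.45 − 5.08)/1.11 = 1.2342; E_B = (1.0510 − 1.2342)/√2 = -0.1295.
E_A − E_B = 2.0341 − (-0.1295) = 2.1636 ≈ 2.16.

2.16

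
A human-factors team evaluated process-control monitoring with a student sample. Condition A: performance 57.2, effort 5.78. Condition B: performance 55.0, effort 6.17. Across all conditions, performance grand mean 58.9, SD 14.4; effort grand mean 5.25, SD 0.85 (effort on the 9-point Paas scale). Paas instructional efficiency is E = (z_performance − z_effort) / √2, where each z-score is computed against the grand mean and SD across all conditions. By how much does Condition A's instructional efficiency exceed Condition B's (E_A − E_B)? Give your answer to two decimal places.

0.43

Condition A: z_P = (57.2 − 58.9)/14.4 = -0.1181; z_E = (5.78 − 5.25)/0.85 = 0.6235; E_A = (-0.1181 − 0.6235)/√2 = -0.5244.
Condition B: z_P = (55.0 − 58.9)/14.4 = -0.2708; z_E = (6.17 − 5.25)/0.85 = 1.0824; E_B = (-0.2708 − 1.0824)/√2 = -0.9569.
E_A − E_B = -0.5244 − (-0.9569) = 0.4325 ≈ 0.43.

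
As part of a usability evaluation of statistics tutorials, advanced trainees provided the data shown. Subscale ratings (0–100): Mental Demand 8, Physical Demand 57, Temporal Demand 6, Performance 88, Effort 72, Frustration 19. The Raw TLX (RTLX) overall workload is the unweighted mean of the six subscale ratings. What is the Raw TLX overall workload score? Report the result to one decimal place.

Sum of ratings = 8 + 57 + 6 + 88 + 72 + 19 = 250.
RTLX = 250 / 6 = 41.6667 ≈ 41.7.

41.7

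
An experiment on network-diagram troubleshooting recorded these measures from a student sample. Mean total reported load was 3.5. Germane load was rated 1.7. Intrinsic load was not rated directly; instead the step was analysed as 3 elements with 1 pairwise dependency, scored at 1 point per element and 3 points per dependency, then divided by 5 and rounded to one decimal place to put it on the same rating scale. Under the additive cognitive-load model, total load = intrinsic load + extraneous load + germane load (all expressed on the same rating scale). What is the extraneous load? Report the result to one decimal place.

0.6

Intrinsic (element-interactivity): (3 × 1 + 1 × 3) / 5 = 6 / 5 = 1.2000 → 1.2.
extraneous load = total − intrinsic − germane
             = 3.5 − 1.2 − 1.7 = 0.6.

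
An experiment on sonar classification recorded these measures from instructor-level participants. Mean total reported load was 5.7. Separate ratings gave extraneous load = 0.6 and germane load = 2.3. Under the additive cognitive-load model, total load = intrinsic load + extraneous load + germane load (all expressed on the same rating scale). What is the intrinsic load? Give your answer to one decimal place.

2.8

intrinsic load = total − extraneous − germane
             = 5.7 − 0.6 − 2.3 = 2.8.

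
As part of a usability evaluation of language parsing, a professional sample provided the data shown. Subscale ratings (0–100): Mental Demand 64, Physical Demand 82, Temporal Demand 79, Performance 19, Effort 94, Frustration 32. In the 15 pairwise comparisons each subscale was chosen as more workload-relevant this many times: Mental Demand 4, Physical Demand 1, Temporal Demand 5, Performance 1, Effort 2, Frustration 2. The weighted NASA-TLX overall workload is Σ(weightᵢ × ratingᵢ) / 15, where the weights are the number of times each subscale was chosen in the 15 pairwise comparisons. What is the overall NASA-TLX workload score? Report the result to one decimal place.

The tallies are the weights (they sum to 15).
Weighted sum = 4·64 + 1·82 + 5·79 + 1·19 + 2·94 + 2·32
            = 256 + 82 + 395 + 19 + 188 + 64 = 1004.
Overall workload = 1004 / 15 = 66.9333 ≈ 66.9.

66.9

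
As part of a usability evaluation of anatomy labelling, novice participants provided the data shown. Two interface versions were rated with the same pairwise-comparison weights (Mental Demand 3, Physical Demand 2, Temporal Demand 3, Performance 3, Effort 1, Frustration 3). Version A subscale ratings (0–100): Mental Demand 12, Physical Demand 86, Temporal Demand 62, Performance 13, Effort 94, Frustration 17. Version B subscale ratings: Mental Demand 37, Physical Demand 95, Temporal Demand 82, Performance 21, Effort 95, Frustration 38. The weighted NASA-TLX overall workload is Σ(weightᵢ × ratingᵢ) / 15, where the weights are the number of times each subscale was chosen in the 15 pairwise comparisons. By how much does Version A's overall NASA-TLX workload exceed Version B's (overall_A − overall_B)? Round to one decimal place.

-16.1

Version A weighted sum = 3·12 + 2·86 + 3·62 + 3·13 + 1·94 + 3·17 = 36 + 172 + 186 + 39 + 94 + 51 = 578; overall_A = 578/15 = 38.5333.
Version B weighted sum = 3·37 + 2·95 + 3·82 + 3·21 + 1·95 + 3·38 = 111 + 190 + 246 + 63 + 95 + 114 = 819; overall_B = 819/15 = 54.6000.
Difference = 38.5333 − 54.6000 = -16.0667 ≈ -16.1.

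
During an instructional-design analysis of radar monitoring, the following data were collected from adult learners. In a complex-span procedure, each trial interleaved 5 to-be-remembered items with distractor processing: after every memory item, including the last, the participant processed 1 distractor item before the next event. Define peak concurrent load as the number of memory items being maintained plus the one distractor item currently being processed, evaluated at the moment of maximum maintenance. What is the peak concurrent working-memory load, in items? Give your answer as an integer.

6

Maintenance is greatest during the distractor(s) after memory item 5: all 5 memory items are being held.
One distractor item is concurrently being processed.
Peak concurrent load = 5 + 1 = 6 items.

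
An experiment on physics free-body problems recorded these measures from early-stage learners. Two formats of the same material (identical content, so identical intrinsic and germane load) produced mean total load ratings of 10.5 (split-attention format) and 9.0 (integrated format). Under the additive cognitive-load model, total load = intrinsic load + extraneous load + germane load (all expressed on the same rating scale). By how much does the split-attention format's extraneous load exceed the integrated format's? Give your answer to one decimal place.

Intrinsic and germane load are equal across formats, so the difference in total load equals the difference in extraneous load.
Extraneous-load difference = 10.5 − 9.0 = 1.5.

1.5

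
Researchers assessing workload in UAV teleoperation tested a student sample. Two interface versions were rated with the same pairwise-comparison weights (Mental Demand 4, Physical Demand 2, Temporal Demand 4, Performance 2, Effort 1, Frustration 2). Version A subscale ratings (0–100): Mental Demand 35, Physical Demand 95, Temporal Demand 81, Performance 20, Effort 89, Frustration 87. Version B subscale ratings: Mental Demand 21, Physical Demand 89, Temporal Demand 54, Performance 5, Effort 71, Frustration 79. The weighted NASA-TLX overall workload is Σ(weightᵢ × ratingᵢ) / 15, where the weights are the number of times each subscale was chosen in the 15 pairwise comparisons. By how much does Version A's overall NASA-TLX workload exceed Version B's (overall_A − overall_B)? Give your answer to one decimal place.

Version A weighted sum = 4·35 + 2·95 + 4·81 + 2·20 + 1·89 + 2·87 = 140 + 190 + 324 + 40 + 89 + 174 = 957; overall_A = 957/15 = 63.8000.
Version B weighted sum = 4·21 + 2·89 + 4·54 + 2·5 + 1·71 + 2·79 = 84 + 178 + 216 + 10 + 71 + 158 = 717; overall_B = 717/15 = 47.8000.
Difference = 63.8000 − 47.8000 = 16.0000 ≈ 16.0.

16.0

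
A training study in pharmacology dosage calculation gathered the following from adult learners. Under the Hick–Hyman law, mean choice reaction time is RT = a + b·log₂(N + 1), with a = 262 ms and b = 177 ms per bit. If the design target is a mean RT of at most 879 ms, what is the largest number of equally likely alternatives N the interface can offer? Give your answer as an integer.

10

Set 262 + 177·log₂(N + 1) ≤ 879.
log₂(N + 1) ≤ (879 − 262) / 177 = 3.4859.
N + 1 ≤ 2^3.4859 = 11.2037.
N ≤ 10.2037, so the largest integer N is 10.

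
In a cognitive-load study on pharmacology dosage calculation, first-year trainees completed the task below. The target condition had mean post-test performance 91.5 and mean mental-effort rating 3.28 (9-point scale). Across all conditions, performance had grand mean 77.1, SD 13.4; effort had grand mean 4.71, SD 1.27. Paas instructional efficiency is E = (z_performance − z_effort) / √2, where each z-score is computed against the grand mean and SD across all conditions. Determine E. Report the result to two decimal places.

z_performance = (91.5 − 77.1) / 13.4 = 14.4000 / 13.4 = 1.0746.
z_effort = (3.28 − 4.71) / 1.27 = -1.4300 / 1.27 = -1.1260.
z_P − z_E = 1.0746 − (-1.1260) = 2.2006.
E = 2.2006 / √2 = 2.2006 / 1.41421 = 1.5561 ≈ 1.56.

1.56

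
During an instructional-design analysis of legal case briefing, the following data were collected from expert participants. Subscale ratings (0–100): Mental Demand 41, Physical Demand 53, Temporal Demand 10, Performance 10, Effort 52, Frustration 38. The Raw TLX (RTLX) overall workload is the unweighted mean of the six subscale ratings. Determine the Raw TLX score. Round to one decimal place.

34.0

Sum of ratings = 41 + 53 + 10 + 10 + 52 + 38 = 204.
RTLX = 204 / 6 = 34.0000 ≈ 34.0.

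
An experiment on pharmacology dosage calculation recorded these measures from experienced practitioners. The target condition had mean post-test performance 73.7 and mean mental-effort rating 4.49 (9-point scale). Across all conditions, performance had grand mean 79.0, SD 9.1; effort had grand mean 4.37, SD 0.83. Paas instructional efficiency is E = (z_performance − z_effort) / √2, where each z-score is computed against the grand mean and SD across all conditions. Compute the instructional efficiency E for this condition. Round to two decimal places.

z_performance = (73.7 − 79.0) / 9.1 = -5.3000 / 9.1 = -0.5824.
z_effort = (4.49 − 4.37) / 0.83 = 0.1200 / 0.83 = 0.1446.
z_P − z_E = -0.5824 − 0.1446 = -0.7270.
E = -0.7270 / √2 = -0.7270 / 1.41421 = -0.5141 ≈ -0.51.

-0.51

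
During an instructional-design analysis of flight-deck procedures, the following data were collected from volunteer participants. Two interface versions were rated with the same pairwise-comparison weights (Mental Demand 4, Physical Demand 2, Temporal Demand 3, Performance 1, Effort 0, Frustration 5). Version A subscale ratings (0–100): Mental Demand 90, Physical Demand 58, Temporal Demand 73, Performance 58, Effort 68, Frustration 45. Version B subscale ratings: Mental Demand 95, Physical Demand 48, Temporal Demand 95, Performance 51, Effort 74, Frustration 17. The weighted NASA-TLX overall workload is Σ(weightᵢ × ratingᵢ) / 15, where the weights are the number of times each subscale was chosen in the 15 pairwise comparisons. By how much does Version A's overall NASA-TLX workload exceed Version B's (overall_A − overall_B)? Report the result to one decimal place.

5.4

Version A weighted sum = 4·90 + 2·58 + 3·73 + 1·58 + 0·68 + 5·45 = 360 + 116 + 219 + 58 + 0 + 225 = 978; overall_A = 978/15 = 65.2000.
Version B weighted sum = 4·95 + 2·48 + 3·95 + 1·51 + 0·74 + 5·17 = 380 + 96 + 285 + 51 + 0 + 85 = 897; overall_B = 897/15 = 59.8000.
Difference = 65.2000 − 59.8000 = 5.4000 ≈ 5.4.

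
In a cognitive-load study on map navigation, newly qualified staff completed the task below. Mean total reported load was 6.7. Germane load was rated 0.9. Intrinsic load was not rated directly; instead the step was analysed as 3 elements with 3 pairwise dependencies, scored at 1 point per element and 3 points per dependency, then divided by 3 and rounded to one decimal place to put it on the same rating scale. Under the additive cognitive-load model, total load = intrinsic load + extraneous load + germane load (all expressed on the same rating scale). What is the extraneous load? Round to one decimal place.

Intrinsic (element-interactivity): (3 × 1 + 3 × 3) / 3 = 12 / 3 = 4.0000 → 4.0.
extraneous load = total − intrinsic − germane
             = 6.7 − 4.0 − 0.9 = 1.8.

1.8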